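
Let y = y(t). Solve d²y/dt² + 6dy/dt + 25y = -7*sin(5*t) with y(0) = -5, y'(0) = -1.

Characteristic equation r² + 6r + 25 = 0 has discriminant (6)² - 4·(25) = -64 < 0, so r = -3 ± 4i.
Hence y_h = C1*cos(4*t)*exp(-3*t) + C2*exp(-3*t)*sin(4*t).
Try y_p = A*cos(5*t) + B*sin(5*t). Substituting and equating the coefficients of cos(5t) and sin(5t) gives A = 7/30, B = 0, so y_p = 7*cos(5*t)/30.
General solution: y = 7*cos(5*t)/30 + C1*cos(4*t)*exp(-3*t) + C2*exp(-3*t)*sin(4*t).
Apply the initial conditions: y(0) = 7/30 + C1 = -5 and y'(0) = -3*C1 + 4*C2 = -1. Solving gives C1 = -157/30, C2 = -167/40.

y = 7*cos(5*t)/30 - 167*exp(-3*t)*sin(4*t)/40 - 157*cos(4*t)*exp(-3*t)/30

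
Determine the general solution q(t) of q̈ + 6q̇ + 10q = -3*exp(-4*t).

q = -3*exp(-4*t)/2 + C1*cos(t)*exp(-3*t) + C2*exp(-3*t)*sin(t)

Characteristic equation r² + 6r + 10 = 0 has discriminant (6)² - 4·(10) = -4 < 0, so r = -3 ± i.
Hence q_h = C1*cos(t)*exp(-3*t) + C2*exp(-3*t)*sin(t).
Try q_p = A*exp(-4*t). Substituting into the equation and dividing by exp(-4*t) gives A = -3/2, so q_p = -3*exp(-4*t)/2.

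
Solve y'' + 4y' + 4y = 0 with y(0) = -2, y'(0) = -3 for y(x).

y = -2*exp(-2*x) - 7*x*exp(-2*x)

Characteristic equation r² + 4r + 4 = 0 has discriminant (4)² - 4·(4) = 0, so r = -2 is a repeated root.
Hence y_h = (C1 + C2*x)*exp(-2*x).
Apply the initial conditions: y(0) = C1 = -2 and y'(0) = C2 - 2*C1 = -3. Solving gives C1 = -2, C2 = -7.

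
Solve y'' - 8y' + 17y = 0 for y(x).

y = C1*cos(x)*exp(4*x) + C2*exp(4*x)*sin(x)

Characteristic equation r² - 8r + 17 = 0 has discriminant (-8)² - 4·(17) = -4 < 0, so r = 4 ± i.
Hence y_h = C1*cos(x)*exp(4*x) + C2*exp(4*x)*sin(x).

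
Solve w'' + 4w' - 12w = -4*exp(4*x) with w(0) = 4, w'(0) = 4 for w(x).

w = -exp(4*x)/5 + 9*exp(-6*x)/20 + 15*exp(2*x)/4

Characteristic equation r² + 4r - 12 = 0 factors as (r + 6)(r - 2) = 0, so r = -6, 2.
Hence w_h = C1*exp(-6*x) + C2*exp(2*x).
Try w_p = A*exp(4*x). Substituting into the equation and dividing by exp(4*x) gives A = -1/5, so w_p = -exp(4*x)/5.
General solution: w = -exp(4*x)/5 + C1*exp(-6*x) + C2*exp(2*x).
Apply the initial conditions: w(0) = -1/5 + C1 + C2 = 4 and w'(0) = -4/5 - 6*C1 + 2*C2 = 4. Solving gives C1 = 9/20, C2 = 15/4.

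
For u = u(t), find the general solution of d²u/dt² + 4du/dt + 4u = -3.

u = -3/4 + C1*exp(-2*t) + C2*t*exp(-2*t)

Characteristic equation r² + 4r + 4 = 0 has discriminant (4)² - 4·(4) = 0, so r = -2 is a repeated root.
Hence u_h = (C1 + C2*t)*exp(-2*t).
For the particular solution try u_p = A0. Substituting and matching coefficients of each power of t gives A0 = -3/4, so u_p = -3/4.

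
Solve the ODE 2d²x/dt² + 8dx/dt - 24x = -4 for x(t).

x = 1/6 + C1*exp(2*t) + C2*exp(-6*t)

Divide through by 2: x'' + 4x' - 12x = -2.
Characteristic equation r² + 4r - 12 = 0 factors as (r - 2)(r + 6) = 0, so r = 2, -6.
Hence x_h = C1*exp(2*t) + C2*exp(-6*t).
For the particular solution try x_p = A0. Substituting and matching coefficients of each power of t gives A0 = 1/6, so x_p = 1/6.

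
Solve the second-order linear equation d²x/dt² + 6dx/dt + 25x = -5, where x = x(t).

Characteristic equation r² + 6r + 25 = 0 has discriminant (6)² - 4·(25) = -64 < 0, so r = -3 ± 4i.
Hence x_h = C1*cos(4*t)*exp(-3*t) + C2*exp(-3*t)*sin(4*t).
For the particular solution try x_p = A0. Substituting and matching coefficients of each power of t gives A0 = -1/5, so x_p = -1/5.

x = -1/5 + C1*cos(4*t)*exp(-3*t) + C2*exp(-3*t)*sin(4*t)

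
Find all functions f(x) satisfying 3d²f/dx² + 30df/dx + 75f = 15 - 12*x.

f = 33/125 - 4*x/25 + C1*exp(-5*x) + C2*x*exp(-5*x)

Divide through by 3: f'' + 10f' + 25f = 5 - 4*x.
Characteristic equation r² + 10r + 25 = 0 has discriminant (10)² - 4·(25) = 0, so r = -5 is a repeated root.
Hence f_h = (C1 + C2*x)*exp(-5*x).
For the particular solution try f_p = A0 + A1*x. Substituting and matching coefficients of each power of x gives A0 = 33/125, A1 = -4/25, so f_p = 33/125 - 4*x/25.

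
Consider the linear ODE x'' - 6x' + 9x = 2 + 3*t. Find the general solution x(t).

x = 4/9 + t/3 + C1*exp(3*t) + C2*t*exp(3*t)

Characteristic equation r² - 6r + 9 = 0 has discriminant (-6)² - 4·(9) = 0, so r = 3 is a repeated root.
Hence x_h = (C1 + C2*t)*exp(3*t).
For the particular solution try x_p = A0 + A1*t. Substituting and matching coefficients of each power of t gives A0 = 4/9, A1 = 1/3, so x_p = 4/9 + t/3.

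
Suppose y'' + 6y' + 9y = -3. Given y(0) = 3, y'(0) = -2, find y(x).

Characteristic equation r² + 6r + 9 = 0 has discriminant (6)² - 4·(9) = 0, so r = -3 is a repeated root.
Hence y_h = (C1 + C2*x)*exp(-3*x).
For the particular solution try y_p = A0. Substituting and matching coefficients of each power of x gives A0 = -1/3, so y_p = -1/3.
General solution: y = -1/3 + C1*exp(-3*x) + C2*x*exp(-3*x).
Apply the initial conditions: y(0) = -1/3 + C1 = 3 and y'(0) = C2 - 3*C1 = -2. Solving gives C1 = 10/3, C2 = 8.

y = -1/3 + 10*exp(-3*x)/3 + 8*x*exp(-3*x)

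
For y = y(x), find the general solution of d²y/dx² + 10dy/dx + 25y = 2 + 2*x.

Characteristic equation r² + 10r + 25 = 0 has discriminant (10)² - 4·(25) = 0, so r = -5 is a repeated root.
Hence y_h = (C1 + C2*x)*exp(-5*x).
For the particular solution try y_p = A0 + A1*x. Substituting and matching coefficients of each power of x gives A0 = 6/125, A1 = 2/25, so y_p = 6/125 + 2*x/25.

y = 6/125 + 2*x/25 + C1*exp(-5*x) + C2*x*exp(-5*x)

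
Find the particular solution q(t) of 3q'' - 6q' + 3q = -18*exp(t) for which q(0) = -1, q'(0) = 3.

q = -exp(t) - 3*t**2*exp(t) + 4*t*exp(t)

Divide through by 3: q'' - 2q' + q = -6*exp(t).
Characteristic equation r² - 2r + 1 = 0 has discriminant (-2)² - 4·(1) = 0, so r = 1 is a repeated root.
Hence q_h = (C1 + C2*t)*exp(t).
Since exp(t) solves the homogeneous equation (r = 1 is a root of multiplicity 2), multiply the trial by t^2. Try q_p = A*t^2*exp(t). Substituting into the equation and dividing by exp(t) gives A = -3, so q_p = -3*t^2*exp(t).
General solution: q = C1*exp(t) - 3*t^2*exp(t) + C2*t*exp(t).
Apply the initial conditions: q(0) = C1 = -1 and q'(0) = C1 + C2 = 3. Solving gives C1 = -1, C2 = 4.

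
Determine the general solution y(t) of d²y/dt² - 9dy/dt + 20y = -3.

y = -3/20 + C1*exp(5*t) + C2*exp(4*t)

Characteristic equation r² - 9r + 20 = 0 factors as (r - 5)(r - 4) = 0, so r = 5, 4.
Hence y_h = C1*exp(5*t) + C2*exp(4*t).
For the particular solution try y_p = A0. Substituting and matching coefficients of each power of t gives A0 = -3/20, so y_p = -3/20.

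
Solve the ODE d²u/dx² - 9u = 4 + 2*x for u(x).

u = -4/9 - 2*x/9 + C1*exp(-3*x) + C2*exp(3*x)

Characteristic equation r² - 9 = 0 factors as (r + 3)(r - 3) = 0, so r = -3, 3.
Hence u_h = C1*exp(-3*x) + C2*exp(3*x).
For the particular solution try u_p = A0 + A1*x. Substituting and matching coefficients of each power of x gives A0 = -4/9, A1 = -2/9, so u_p = -4/9 - 2*x/9.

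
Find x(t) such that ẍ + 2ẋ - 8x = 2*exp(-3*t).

Characteristic equation r² + 2r - 8 = 0 factors as (r - 2)(r + 4) = 0, so r = 2, -4.
Hence x_h = C1*exp(2*t) + C2*exp(-4*t).
Try x_p = A*exp(-3*t). Substituting into the equation and dividing by exp(-3*t) gives A = -2/5, so x_p = -2*exp(-3*t)/5.

x = -2*exp(-3*t)/5 + C1*exp(2*t) + C2*exp(-4*t)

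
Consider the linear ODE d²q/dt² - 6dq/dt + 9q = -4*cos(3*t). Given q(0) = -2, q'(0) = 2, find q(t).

Characteristic equation r² - 6r + 9 = 0 has discriminant (-6)² - 4·(9) = 0, so r = 3 is a repeated root.
Hence q_h = (C1 + C2*t)*exp(3*t).
Try q_p = A*cos(3*t) + B*sin(3*t). Substituting and equating the coefficients of cos(3t) and sin(3t) gives A = 0, B = 2/9, so q_p = 2*sin(3*t)/9.
General solution: q = 2*sin(3*t)/9 + C1*exp(3*t) + C2*t*exp(3*t).
Apply the initial conditions: q(0) = C1 = -2 and q'(0) = 2/3 + C2 + 3*C1 = 2. Solving gives C1 = -2, C2 = 22/3.

q = -2*exp(3*t) + 2*sin(3*t)/9 + 22*t*exp(3*t)/3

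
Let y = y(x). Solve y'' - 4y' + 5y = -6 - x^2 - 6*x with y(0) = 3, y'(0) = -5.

y = -292/125 - 38*x/25 - x**2/5 - 1769*exp(2*x)*sin(x)/125 + 667*cos(x)*exp(2*x)/125

Characteristic equation r² - 4r + 5 = 0 has discriminant (-4)² - 4·(5) = -4 < 0, so r = 2 ± i.
Hence y_h = C1*cos(x)*exp(2*x) + C2*exp(2*x)*sin(x).
For the particular solution try y_p = A0 + A1*x + A2*x^2. Substituting and matching coefficients of each power of x gives A0 = -292/125, A1 = -38/25, A2 = -1/5, so y_p = -292/125 - 38*x/25 - x^2/5.
General solution: y = -292/125 - 38*x/25 - x^2/5 + C1*cos(x)*exp(2*x) + C2*exp(2*x)*sin(x).
Apply the initial conditions: y(0) = -292/125 + C1 = 3 and y'(0) = -38/25 + C2 + 2*C1 = -5. Solving gives C1 = 667/125, C2 = -1769/125.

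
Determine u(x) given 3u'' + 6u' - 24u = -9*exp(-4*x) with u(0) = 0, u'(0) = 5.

Divide through by 3: u'' + 2u' - 8u = -3*exp(-4*x).
Characteristic equation r² + 2r - 8 = 0 factors as (r + 4)(r - 2) = 0, so r = -4, 2.
Hence u_h = C1*exp(-4*x) + C2*exp(2*x).
Since exp(-4*x) solves the homogeneous equation (r = -4 is a root of multiplicity 1), multiply the trial by x. Try u_p = A*x*exp(-4*x). Substituting into the equation and dividing by exp(-4*x) gives A = 1/2, so u_p = x*exp(-4*x)/2.
General solution: u = C1*exp(-4*x) + C2*exp(2*x) + x*exp(-4*x)/2.
Apply the initial conditions: u(0) = C1 + C2 = 0 and u'(0) = 1/2 - 4*C1 + 2*C2 = 5. Solving gives C1 = -3/4, C2 = 3/4.

u = -3*exp(-4*x)/4 + 3*exp(2*x)/4 + x*exp(-4*x)/2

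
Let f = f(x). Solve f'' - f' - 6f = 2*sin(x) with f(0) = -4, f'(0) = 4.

Characteristic equation r² - r - 6 = 0 factors as (r + 2)(r - 3) = 0, so r = -2, 3.
Hence f_h = C1*exp(-2*x) + C2*exp(3*x).
Try f_p = A*cos(x) + B*sin(x). Substituting and equating the coefficients of cos(x) and sin(x) gives A = 1/25, B = -7/25, so f_p = -7*sin(x)/25 + cos(x)/25.
General solution: f = -7*sin(x)/25 + cos(x)/25 + C1*exp(-2*x) + C2*exp(3*x).
Apply the initial conditions: f(0) = 1/25 + C1 + C2 = -4 and f'(0) = -7/25 - 2*C1 + 3*C2 = 4. Solving gives C1 = -82/25, C2 = -19/25.

f = -82*exp(-2*x)/25 - 19*exp(3*x)/25 - 7*sin(x)/25 + cos(x)/25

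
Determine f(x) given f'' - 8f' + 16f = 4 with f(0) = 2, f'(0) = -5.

Characteristic equation r² - 8r + 16 = 0 has discriminant (-8)² - 4·(16) = 0, so r = 4 is a repeated root.
Hence f_h = (C1 + C2*x)*exp(4*x).
For the particular solution try f_p = A0. Substituting and matching coefficients of each power of x gives A0 = 1/4, so f_p = 1/4.
General solution: f = 1/4 + C1*exp(4*x) + C2*x*exp(4*x).
Apply the initial conditions: f(0) = 1/4 + C1 = 2 and f'(0) = C2 + 4*C1 = -5. Solving gives C1 = 7/4, C2 = -12.

f = 1/4 + 7*exp(4*x)/4 - 12*x*exp(4*x)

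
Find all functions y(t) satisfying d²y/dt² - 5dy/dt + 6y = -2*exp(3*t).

Characteristic equation r² - 5r + 6 = 0 factors as (r - 3)(r - 2) = 0, so r = 3, 2.
Hence y_h = C1*exp(3*t) + C2*exp(2*t).
Since exp(3*t) solves the homogeneous equation (r = 3 is a root of multiplicity 1), multiply the trial by t. Try y_p = A*t*exp(3*t). Substituting into the equation and dividing by exp(3*t) gives A = -2, so y_p = -2*t*exp(3*t).

y = C1*exp(3*t) + C2*exp(2*t) - 2*t*exp(3*t)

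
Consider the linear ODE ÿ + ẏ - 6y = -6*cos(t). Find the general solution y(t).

Characteristic equation r² + r - 6 = 0 factors as (r - 2)(r + 3) = 0, so r = 2, -3.
Hence y_h = C1*exp(2*t) + C2*exp(-3*t).
Try y_p = A*cos(t) + B*sin(t). Substituting and equating the coefficients of cos(t) and sin(t) gives A = 21/25, B = -3/25, so y_p = -3*sin(t)/25 + 21*cos(t)/25.

y = -3*sin(t)/25 + 21*cos(t)/25 + C1*exp(2*t) + C2*exp(-3*t)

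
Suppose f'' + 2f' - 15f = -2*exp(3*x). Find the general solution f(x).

f = C1*exp(3*x) + C2*exp(-5*x) - x*exp(3*x)/4

Characteristic equation r² + 2r - 15 = 0 factors as (r - 3)(r + 5) = 0, so r = 3, -5.
Hence f_h = C1*exp(3*x) + C2*exp(-5*x).
Since exp(3*x) solves the homogeneous equation (r = 3 is a root of multiplicity 1), multiply the trial by x. Try f_p = A*x*exp(3*x). Substituting into the equation and dividing by exp(3*x) gives A = -1/4, so f_p = -x*exp(3*x)/4.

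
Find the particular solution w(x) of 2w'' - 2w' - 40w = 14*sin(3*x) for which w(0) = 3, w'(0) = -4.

Divide through by 2: w'' - w' - 20w = 7*sin(3*x).
Characteristic equation r² - r - 20 = 0 factors as (r - 5)(r + 4) = 0, so r = 5, -4.
Hence w_h = C1*exp(5*x) + C2*exp(-4*x).
Try w_p = A*cos(3*x) + B*sin(3*x). Substituting and equating the coefficients of cos(3x) and sin(3x) gives A = 21/850, B = -203/850, so w_p = -203*sin(3*x)/850 + 21*cos(3*x)/850.
General solution: w = -203*sin(3*x)/850 + 21*cos(3*x)/850 + C1*exp(5*x) + C2*exp(-4*x).
Apply the initial conditions: w(0) = 21/850 + C1 + C2 = 3 and w'(0) = -609/850 - 4*C2 + 5*C1 = -4. Solving gives C1 = 293/306, C2 = 454/225.

w = -203*sin(3*x)/850 + 21*cos(3*x)/850 + 293*exp(5*x)/306 + 454*exp(-4*x)/225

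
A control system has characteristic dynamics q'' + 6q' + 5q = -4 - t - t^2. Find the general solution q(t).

Characteristic equation r² + 6r + 5 = 0 factors as (r + 5)(r + 1) = 0, so r = -5, -1.
Hence q_h = C1*exp(-5*t) + C2*exp(-t).
For the particular solution try q_p = A0 + A1*t + A2*t^2. Substituting and matching coefficients of each power of t gives A0 = -132/125, A1 = 7/25, A2 = -1/5, so q_p = -132/125 - t^2/5 + 7*t/25.

q = -132/125 - t**2/5 + 7*t/25 + C1*exp(-5*t) + C2*exp(-t)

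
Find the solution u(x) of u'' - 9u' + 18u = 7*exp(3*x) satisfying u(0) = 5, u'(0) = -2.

u = -44*exp(6*x)/9 + 89*exp(3*x)/9 - 7*x*exp(3*x)/3

Characteristic equation r² - 9r + 18 = 0 factors as (r - 3)(r - 6) = 0, so r = 3, 6.
Hence u_h = C1*exp(3*x) + C2*exp(6*x).
Since exp(3*x) solves the homogeneous equation (r = 3 is a root of multiplicity 1), multiply the trial by x. Try u_p = A*x*exp(3*x). Substituting into the equation and dividing by exp(3*x) gives A = -7/3, so u_p = -7*x*exp(3*x)/3.
General solution: u = C1*exp(3*x) + C2*exp(6*x) - 7*x*exp(3*x)/3.
Apply the initial conditions: u(0) = C1 + C2 = 5 and u'(0) = -7/3 + 3*C1 + 6*C2 = -2. Solving gives C1 = 89/9, C2 = -44/9.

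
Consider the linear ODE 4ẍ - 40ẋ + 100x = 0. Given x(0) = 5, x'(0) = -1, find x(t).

x = 5*exp(5*t) - 26*t*exp(5*t)

Divide through by 4: x'' - 10x' + 25x = 0.
Characteristic equation r² - 10r + 25 = 0 has discriminant (-10)² - 4·(25) = 0, so r = 5 is a repeated root.
Hence x_h = (C1 + C2*t)*exp(5*t).
Apply the initial conditions: x(0) = C1 = 5 and x'(0) = C2 + 5*C1 = -1. Solving gives C1 = 5, C2 = -26.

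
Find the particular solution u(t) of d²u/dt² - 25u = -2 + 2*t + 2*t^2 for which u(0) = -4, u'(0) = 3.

u = 46/625 - 2931*exp(-5*t)/1250 - 2161*exp(5*t)/1250 - 2*t/25 - 2*t**2/25

Characteristic equation r² - 25 = 0 factors as (r - 5)(r + 5) = 0, so r = 5, -5.
Hence u_h = C1*exp(5*t) + C2*exp(-5*t).
For the particular solution try u_p = A0 + A1*t + A2*t^2. Substituting and matching coefficients of each power of t gives A0 = 46/625, A1 = -2/25, A2 = -2/25, so u_p = 46/625 - 2*t/25 - 2*t^2/25.
General solution: u = 46/625 - 2*t/25 - 2*t^2/25 + C1*exp(5*t) + C2*exp(-5*t).
Apply the initial conditions: u(0) = 46/625 + C1 + C2 = -4 and u'(0) = -2/25 - 5*C2 + 5*C1 = 3. Solving gives C1 = -2161/1250, C2 = -2931/1250.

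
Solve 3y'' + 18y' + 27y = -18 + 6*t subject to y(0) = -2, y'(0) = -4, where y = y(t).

Divide through by 3: y'' + 6y' + 9y = -6 + 2*t.
Characteristic equation r² + 6r + 9 = 0 has discriminant (6)² - 4·(9) = 0, so r = -3 is a repeated root.
Hence y_h = (C1 + C2*t)*exp(-3*t).
For the particular solution try y_p = A0 + A1*t. Substituting and matching coefficients of each power of t gives A0 = -22/27, A1 = 2/9, so y_p = -22/27 + 2*t/9.
General solution: y = -22/27 + 2*t/9 + C1*exp(-3*t) + C2*t*exp(-3*t).
Apply the initial conditions: y(0) = -22/27 + C1 = -2 and y'(0) = 2/9 + C2 - 3*C1 = -4. Solving gives C1 = -32/27, C2 = -70/9.

y = -22/27 - 32*exp(-3*t)/27 + 2*t/9 - 70*t*exp(-3*t)/9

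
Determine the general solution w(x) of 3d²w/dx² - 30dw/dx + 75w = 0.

w = C1*exp(5*x) + C2*x*exp(5*x)

Divide through by 3: w'' - 10w' + 25w = 0.
Characteristic equation r² - 10r + 25 = 0 has discriminant (-10)² - 4·(25) = 0, so r = 5 is a repeated root.
Hence w_h = (C1 + C2*x)*exp(5*x).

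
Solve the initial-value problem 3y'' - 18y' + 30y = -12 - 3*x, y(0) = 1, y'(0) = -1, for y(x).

y = -23/50 - x/10 - 132*exp(3*x)*sin(x)/25 + 73*cos(x)*exp(3*x)/50

Divide through by 3: y'' - 6y' + 10y = -4 - x.
Characteristic equation r² - 6r + 10 = 0 has discriminant (-6)² - 4·(10) = -4 < 0, so r = 3 ± i.
Hence y_h = C1*cos(x)*exp(3*x) + C2*exp(3*x)*sin(x).
For the particular solution try y_p = A0 + A1*x. Substituting and matching coefficients of each power of x gives A0 = -23/50, A1 = -1/10, so y_p = -23/50 - x/10.
General solution: y = -23/50 - x/10 + C1*cos(x)*exp(3*x) + C2*exp(3*x)*sin(x).
Apply the initial conditions: y(0) = -23/50 + C1 = 1 and y'(0) = -1/10 + C2 + 3*C1 = -1. Solving gives C1 = 73/50, C2 = -132/25.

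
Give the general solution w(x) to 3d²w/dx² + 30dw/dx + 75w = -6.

w = -2/25 + C1*exp(-5*x) + C2*x*exp(-5*x)

Divide through by 3: w'' + 10w' + 25w = -2.
Characteristic equation r² + 10r + 25 = 0 has discriminant (10)² - 4·(25) = 0, so r = -5 is a repeated root.
Hence w_h = (C1 + C2*x)*exp(-5*x).
For the particular solution try w_p = A0. Substituting and matching coefficients of each power of x gives A0 = -2/25, so w_p = -2/25.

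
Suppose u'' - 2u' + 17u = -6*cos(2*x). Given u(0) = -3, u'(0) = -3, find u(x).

u = -78*cos(2*x)/185 + 24*sin(2*x)/185 - 477*cos(4*x)*exp(x)/185 - 63*exp(x)*sin(4*x)/370

Characteristic equation r² - 2r + 17 = 0 has discriminant (-2)² - 4·(17) = -64 < 0, so r = 1 ± 4i.
Hence u_h = C1*cos(4*x)*exp(x) + C2*exp(x)*sin(4*x).
Try u_p = A*cos(2*x) + B*sin(2*x). Substituting and equating the coefficients of cos(2x) and sin(2x) gives A = -78/185, B = 24/185, so u_p = -78*cos(2*x)/185 + 24*sin(2*x)/185.
General solution: u = -78*cos(2*x)/185 + 24*sin(2*x)/185 + C1*cos(4*x)*exp(x) + C2*exp(x)*sin(4*x).
Apply the initial conditions: u(0) = -78/185 + C1 = -3 and u'(0) = 48/185 + C1 + 4*C2 = -3. Solving gives C1 = -477/185, C2 = -63/370.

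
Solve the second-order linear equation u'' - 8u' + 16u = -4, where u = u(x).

Characteristic equation r² - 8r + 16 = 0 has discriminant (-8)² - 4·(16) = 0, so r = 4 is a repeated root.
Hence u_h = (C1 + C2*x)*exp(4*x).
For the particular solution try u_p = A0. Substituting and matching coefficients of each power of x gives A0 = -1/4, so u_p = -1/4.

u = -1/4 + C1*exp(4*x) + C2*x*exp(4*x)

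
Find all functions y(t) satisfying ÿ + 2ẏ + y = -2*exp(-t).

y = C1*exp(-t) - t**2*exp(-t) + C2*t*exp(-t)

Characteristic equation r² + 2r + 1 = 0 has discriminant (2)² - 4·(1) = 0, so r = -1 is a repeated root.
Hence y_h = (C1 + C2*t)*exp(-t).
Since exp(-t) solves the homogeneous equation (r = -1 is a root of multiplicity 2), multiply the trial by t^2. Try y_p = A*t^2*exp(-t). Substituting into the equation and dividing by exp(-t) gives A = -1, so y_p = -t^2*exp(-t).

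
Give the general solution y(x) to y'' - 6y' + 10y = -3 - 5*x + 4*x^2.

y = -49/125 - x/50 + 2*x**2/5 + C1*cos(x)*exp(3*x) + C2*exp(3*x)*sin(x)

Characteristic equation r² - 6r + 10 = 0 has discriminant (-6)² - 4·(10) = -4 < 0, so r = 3 ± i.
Hence y_h = C1*cos(x)*exp(3*x) + C2*exp(3*x)*sin(x).
For the particular solution try y_p = A0 + A1*x + A2*x^2. Substituting and matching coefficients of each power of x gives A0 = -49/125, A1 = -1/50, A2 = 2/5, so y_p = -49/125 - x/50 + 2*x^2/5.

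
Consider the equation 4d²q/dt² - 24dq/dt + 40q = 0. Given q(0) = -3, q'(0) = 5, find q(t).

Divide through by 4: q'' - 6q' + 10q = 0.
Characteristic equation r² - 6r + 10 = 0 has discriminant (-6)² - 4·(10) = -4 < 0, so r = 3 ± i.
Hence q_h = C1*cos(t)*exp(3*t) + C2*exp(3*t)*sin(t).
Apply the initial conditions: q(0) = C1 = -3 and q'(0) = C2 + 3*C1 = 5. Solving gives C1 = -3, C2 = 14.

q = -3*cos(t)*exp(3*t) + 14*exp(3*t)*sin(t)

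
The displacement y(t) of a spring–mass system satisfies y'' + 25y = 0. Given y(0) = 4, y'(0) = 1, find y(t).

Characteristic equation r² + 25 = 0 has discriminant (0)² - 4·(25) = -100 < 0, so r = ± 5i.
Hence y_h = C1*cos(5*t) + C2*sin(5*t).
Apply the initial conditions: y(0) = C1 = 4 and y'(0) = 5*C2 = 1. Solving gives C1 = 4, C2 = 1/5.

y = 4*cos(5*t) + sin(5*t)/5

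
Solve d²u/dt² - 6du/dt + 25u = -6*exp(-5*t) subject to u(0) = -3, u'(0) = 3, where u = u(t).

Characteristic equation r² - 6r + 25 = 0 has discriminant (-6)² - 4·(25) = -64 < 0, so r = 3 ± 4i.
Hence u_h = C1*cos(4*t)*exp(3*t) + C2*exp(3*t)*sin(4*t).
Try u_p = A*exp(-5*t). Substituting into the equation and dividing by exp(-5*t) gives A = -3/40, so u_p = -3*exp(-5*t)/40.
General solution: u = -3*exp(-5*t)/40 + C1*cos(4*t)*exp(3*t) + C2*exp(3*t)*sin(4*t).
Apply the initial conditions: u(0) = -3/40 + C1 = -3 and u'(0) = 3/8 + 3*C1 + 4*C2 = 3. Solving gives C1 = -117/40, C2 = 57/20.

u = -3*exp(-5*t)/40 - 117*cos(4*t)*exp(3*t)/40 + 57*exp(3*t)*sin(4*t)/20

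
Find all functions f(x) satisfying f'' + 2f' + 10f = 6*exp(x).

Characteristic equation r² + 2r + 10 = 0 has discriminant (2)² - 4·(10) = -36 < 0, so r = -1 ± 3i.
Hence f_h = C1*cos(3*x)*exp(-x) + C2*exp(-x)*sin(3*x).
Try f_p = A*exp(x). Substituting into the equation and dividing by exp(x) gives A = 6/13, so f_p = 6*exp(x)/13.

f = 6*exp(x)/13 + C1*cos(3*x)*exp(-x) + C2*exp(-x)*sin(3*x)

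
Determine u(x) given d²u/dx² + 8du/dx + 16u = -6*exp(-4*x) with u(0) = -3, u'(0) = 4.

u = -3*exp(-4*x) - 8*x*exp(-4*x) - 3*x**2*exp(-4*x)

Characteristic equation r² + 8r + 16 = 0 has discriminant (8)² - 4·(16) = 0, so r = -4 is a repeated root.
Hence u_h = (C1 + C2*x)*exp(-4*x).
Since exp(-4*x) solves the homogeneous equation (r = -4 is a root of multiplicity 2), multiply the trial by x^2. Try u_p = A*x^2*exp(-4*x). Substituting into the equation and dividing by exp(-4*x) gives A = -3, so u_p = -3*x^2*exp(-4*x).
General solution: u = C1*exp(-4*x) - 3*x^2*exp(-4*x) + C2*x*exp(-4*x).
Apply the initial conditions: u(0) = C1 = -3 and u'(0) = C2 - 4*C1 = 4. Solving gives C1 = -3, C2 = -8.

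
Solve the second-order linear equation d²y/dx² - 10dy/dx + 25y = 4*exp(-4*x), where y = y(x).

y = 4*exp(-4*x)/81 + C1*exp(5*x) + C2*x*exp(5*x)

Characteristic equation r² - 10r + 25 = 0 has discriminant (-10)² - 4·(25) = 0, so r = 5 is a repeated root.
Hence y_h = (C1 + C2*x)*exp(5*x).
Try y_p = A*exp(-4*x). Substituting into the equation and dividing by exp(-4*x) gives A = 4/81, so y_p = 4*exp(-4*x)/81.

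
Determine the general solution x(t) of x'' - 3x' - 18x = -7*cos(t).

x = 21*sin(t)/370 + 133*cos(t)/370 + C1*exp(-3*t) + C2*exp(6*t)

Characteristic equation r² - 3r - 18 = 0 factors as (r + 3)(r - 6) = 0, so r = -3, 6.
Hence x_h = C1*exp(-3*t) + C2*exp(6*t).
Try x_p = A*cos(t) + B*sin(t). Substituting and equating the coefficients of cos(t) and sin(t) gives A = 133/370, B = 21/370, so x_p = 21*sin(t)/370 + 133*cos(t)/370.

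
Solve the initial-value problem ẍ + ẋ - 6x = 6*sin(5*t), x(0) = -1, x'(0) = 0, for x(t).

x = -93*sin(5*t)/493 - 57*exp(2*t)/145 - 49*exp(-3*t)/85 - 15*cos(5*t)/493

Characteristic equation r² + r - 6 = 0 factors as (r - 2)(r + 3) = 0, so r = 2, -3.
Hence x_h = C1*exp(2*t) + C2*exp(-3*t).
Try x_p = A*cos(5*t) + B*sin(5*t). Substituting and equating the coefficients of cos(5t) and sin(5t) gives A = -15/493, B = -93/493, so x_p = -93*sin(5*t)/493 - 15*cos(5*t)/493.
General solution: x = -93*sin(5*t)/493 - 15*cos(5*t)/493 + C1*exp(2*t) + C2*exp(-3*t).
Apply the initial conditions: x(0) = -15/493 + C1 + C2 = -1 and x'(0) = -465/493 - 3*C2 + 2*C1 = 0. Solving gives C1 = -57/145, C2 = -49/85.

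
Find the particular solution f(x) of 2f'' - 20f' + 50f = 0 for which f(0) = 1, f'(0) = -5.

Divide through by 2: f'' - 10f' + 25f = 0.
Characteristic equation r² - 10r + 25 = 0 has discriminant (-10)² - 4·(25) = 0, so r = 5 is a repeated root.
Hence f_h = (C1 + C2*x)*exp(5*x).
Apply the initial conditions: f(0) = C1 = 1 and f'(0) = C2 + 5*C1 = -5. Solving gives C1 = 1, C2 = -10.

f = -10*x*exp(5*x) + exp(5*x)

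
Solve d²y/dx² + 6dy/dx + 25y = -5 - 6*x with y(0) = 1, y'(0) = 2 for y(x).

Characteristic equation r² + 6r + 25 = 0 has discriminant (6)² - 4·(25) = -64 < 0, so r = -3 ± 4i.
Hence y_h = C1*cos(4*x)*exp(-3*x) + C2*exp(-3*x)*sin(4*x).
For the particular solution try y_p = A0 + A1*x. Substituting and matching coefficients of each power of x gives A0 = -89/625, A1 = -6/25, so y_p = -89/625 - 6*x/25.
General solution: y = -89/625 - 6*x/25 + C1*cos(4*x)*exp(-3*x) + C2*exp(-3*x)*sin(4*x).
Apply the initial conditions: y(0) = -89/625 + C1 = 1 and y'(0) = -6/25 - 3*C1 + 4*C2 = 2. Solving gives C1 = 714/625, C2 = 1771/1250.

y = -89/625 - 6*x/25 + 714*cos(4*x)*exp(-3*x)/625 + 1771*exp(-3*x)*sin(4*x)/1250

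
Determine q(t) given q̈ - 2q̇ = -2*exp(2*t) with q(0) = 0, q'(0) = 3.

Characteristic equation r² - 2r = 0 factors as (r - 2)r = 0, so r = 2, 0.
Hence q_h = C1*exp(2*t) + C2.
Since exp(2*t) solves the homogeneous equation (r = 2 is a root of multiplicity 1), multiply the trial by t. Try q_p = A*t*exp(2*t). Substituting into the equation and dividing by exp(2*t) gives A = -1, so q_p = -t*exp(2*t).
General solution: q = C2 + C1*exp(2*t) - t*exp(2*t).
Apply the initial conditions: q(0) = C1 + C2 = 0 and q'(0) = -1 + 2*C1 = 3. Solving gives C1 = 2, C2 = -2.

q = -2 + 2*exp(2*t) - t*exp(2*t)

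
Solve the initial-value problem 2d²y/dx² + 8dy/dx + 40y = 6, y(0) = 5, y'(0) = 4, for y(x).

y = 3/20 + 97*cos(4*x)*exp(-2*x)/20 + 137*exp(-2*x)*sin(4*x)/40

Divide through by 2: y'' + 4y' + 20y = 3.
Characteristic equation r² + 4r + 20 = 0 has discriminant (4)² - 4·(20) = -64 < 0, so r = -2 ± 4i.
Hence y_h = C1*cos(4*x)*exp(-2*x) + C2*exp(-2*x)*sin(4*x).
For the particular solution try y_p = A0. Substituting and matching coefficients of each power of x gives A0 = 3/20, so y_p = 3/20.
General solution: y = 3/20 + C1*cos(4*x)*exp(-2*x) + C2*exp(-2*x)*sin(4*x).
Apply the initial conditions: y(0) = 3/20 + C1 = 5 and y'(0) = -2*C1 + 4*C2 = 4. Solving gives C1 = 97/20, C2 = 137/40.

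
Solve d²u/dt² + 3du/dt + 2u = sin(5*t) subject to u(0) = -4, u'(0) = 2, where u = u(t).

Characteristic equation r² + 3r + 2 = 0 factors as (r + 1)(r + 2) = 0, so r = -1, -2.
Hence u_h = C1*exp(-t) + C2*exp(-2*t).
Try u_p = A*cos(5*t) + B*sin(5*t). Substituting and equating the coefficients of cos(5t) and sin(5t) gives A = -15/754, B = -23/754, so u_p = -23*sin(5*t)/754 - 15*cos(5*t)/754.
General solution: u = -23*sin(5*t)/754 - 15*cos(5*t)/754 + C1*exp(-t) + C2*exp(-2*t).
Apply the initial conditions: u(0) = -15/754 + C1 + C2 = -4 and u'(0) = -115/754 - C1 - 2*C2 = 2. Solving gives C1 = -151/26, C2 = 53/29.

u = -151*exp(-t)/26 - 23*sin(5*t)/754 - 15*cos(5*t)/754 + 53*exp(-2*t)/29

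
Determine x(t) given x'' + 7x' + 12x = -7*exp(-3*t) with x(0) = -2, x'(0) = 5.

Characteristic equation r² + 7r + 12 = 0 factors as (r + 4)(r + 3) = 0, so r = -4, -3.
Hence x_h = C1*exp(-4*t) + C2*exp(-3*t).
Since exp(-3*t) solves the homogeneous equation (r = -3 is a root of multiplicity 1), multiply the trial by t. Try x_p = A*t*exp(-3*t). Substituting into the equation and dividing by exp(-3*t) gives A = -7, so x_p = -7*t*exp(-3*t).
General solution: x = C1*exp(-4*t) + C2*exp(-3*t) - 7*t*exp(-3*t).
Apply the initial conditions: x(0) = C1 + C2 = -2 and x'(0) = -7 - 4*C1 - 3*C2 = 5. Solving gives C1 = -6, C2 = 4.

x = -6*exp(-4*t) + 4*exp(-3*t) - 7*t*exp(-3*t)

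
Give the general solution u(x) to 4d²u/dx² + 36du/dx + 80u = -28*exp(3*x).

Divide through by 4: u'' + 9u' + 20u = -7*exp(3*x).
Characteristic equation r² + 9r + 20 = 0 factors as (r + 5)(r + 4) = 0, so r = -5, -4.
Hence u_h = C1*exp(-5*x) + C2*exp(-4*x).
Try u_p = A*exp(3*x). Substituting into the equation and dividing by exp(3*x) gives A = -1/8, so u_p = -exp(3*x)/8.

u = -exp(3*x)/8 + C1*exp(-5*x) + C2*exp(-4*x)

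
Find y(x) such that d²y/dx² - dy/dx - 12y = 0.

Characteristic equation r² - r - 12 = 0 factors as (r + 3)(r - 4) = 0, so r = -3, 4.
Hence y_h = C1*exp(-3*x) + C2*exp(4*x).

y = C1*exp(-3*x) + C2*exp(4*x)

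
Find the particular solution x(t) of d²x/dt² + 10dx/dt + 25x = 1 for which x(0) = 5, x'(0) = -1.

Characteristic equation r² + 10r + 25 = 0 has discriminant (10)² - 4·(25) = 0, so r = -5 is a repeated root.
Hence x_h = (C1 + C2*t)*exp(-5*t).
For the particular solution try x_p = A0. Substituting and matching coefficients of each power of t gives A0 = 1/25, so x_p = 1/25.
General solution: x = 1/25 + C1*exp(-5*t) + C2*t*exp(-5*t).
Apply the initial conditions: x(0) = 1/25 + C1 = 5 and x'(0) = C2 - 5*C1 = -1. Solving gives C1 = 124/25, C2 = 119/5.

x = 1/25 + 124*exp(-5*t)/25 + 119*t*exp(-5*t)/5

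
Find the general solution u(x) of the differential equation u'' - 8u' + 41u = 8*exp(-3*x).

Characteristic equation r² - 8r + 41 = 0 has discriminant (-8)² - 4·(41) = -100 < 0, so r = 4 ± 5i.
Hence u_h = C1*cos(5*x)*exp(4*x) + C2*exp(4*x)*sin(5*x).
Try u_p = A*exp(-3*x). Substituting into the equation and dividing by exp(-3*x) gives A = 4/37, so u_p = 4*exp(-3*x)/37.

u = 4*exp(-3*x)/37 + C1*cos(5*x)*exp(4*x) + C2*exp(4*x)*sin(5*x)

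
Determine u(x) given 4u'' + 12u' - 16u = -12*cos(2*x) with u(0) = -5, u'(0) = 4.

Divide through by 4: u'' + 3u' - 4u = -3*cos(2*x).
Characteristic equation r² + 3r - 4 = 0 factors as (r + 4)(r - 1) = 0, so r = -4, 1.
Hence u_h = C1*exp(-4*x) + C2*exp(x).
Try u_p = A*cos(2*x) + B*sin(2*x). Substituting and equating the coefficients of cos(2x) and sin(2x) gives A = 6/25, B = -9/50, so u_p = -9*sin(2*x)/50 + 6*cos(2*x)/25.
General solution: u = -9*sin(2*x)/50 + 6*cos(2*x)/25 + C1*exp(-4*x) + C2*exp(x).
Apply the initial conditions: u(0) = 6/25 + C1 + C2 = -5 and u'(0) = -9/25 + C2 - 4*C1 = 4. Solving gives C1 = -48/25, C2 = -83/25.

u = -83*exp(x)/25 - 48*exp(-4*x)/25 - 9*sin(2*x)/50 + 6*cos(2*x)/25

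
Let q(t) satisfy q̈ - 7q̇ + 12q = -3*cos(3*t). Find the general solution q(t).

Characteristic equation r² - 7r + 12 = 0 factors as (r - 4)(r - 3) = 0, so r = 4, 3.
Hence q_h = C1*exp(4*t) + C2*exp(3*t).
Try q_p = A*cos(3*t) + B*sin(3*t). Substituting and equating the coefficients of cos(3t) and sin(3t) gives A = -1/50, B = 7/50, so q_p = -cos(3*t)/50 + 7*sin(3*t)/50.

q = -cos(3*t)/50 + 7*sin(3*t)/50 + C1*exp(4*t) + C2*exp(3*t)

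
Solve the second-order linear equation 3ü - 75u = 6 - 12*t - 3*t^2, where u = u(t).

Divide through by 3: u'' - 25u = 2 - t^2 - 4*t.
Characteristic equation r² - 25 = 0 factors as (r + 5)(r - 5) = 0, so r = -5, 5.
Hence u_h = C1*exp(-5*t) + C2*exp(5*t).
For the particular solution try u_p = A0 + A1*t + A2*t^2. Substituting and matching coefficients of each power of t gives A0 = -48/625, A1 = 4/25, A2 = 1/25, so u_p = -48/625 + t^2/25 + 4*t/25.

u = -48/625 + t**2/25 + 4*t/25 + C1*exp(-5*t) + C2*exp(5*t)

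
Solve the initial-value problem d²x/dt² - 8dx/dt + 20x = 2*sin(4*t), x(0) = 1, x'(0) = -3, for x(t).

Characteristic equation r² - 8r + 20 = 0 has discriminant (-8)² - 4·(20) = -16 < 0, so r = 4 ± 2i.
Hence x_h = C1*cos(2*t)*exp(4*t) + C2*exp(4*t)*sin(2*t).
Try x_p = A*cos(4*t) + B*sin(4*t). Substituting and equating the coefficients of cos(4t) and sin(4t) gives A = 4/65, B = 1/130, so x_p = sin(4*t)/130 + 4*cos(4*t)/65.
General solution: x = sin(4*t)/130 + 4*cos(4*t)/65 + C1*cos(2*t)*exp(4*t) + C2*exp(4*t)*sin(2*t).
Apply the initial conditions: x(0) = 4/65 + C1 = 1 and x'(0) = 2/65 + 2*C2 + 4*C1 = -3. Solving gives C1 = 61/65, C2 = -441/130.

x = sin(4*t)/130 + 4*cos(4*t)/65 - 441*exp(4*t)*sin(2*t)/130 + 61*cos(2*t)*exp(4*t)/65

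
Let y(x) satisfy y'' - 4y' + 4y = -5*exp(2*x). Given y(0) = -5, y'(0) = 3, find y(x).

Characteristic equation r² - 4r + 4 = 0 has discriminant (-4)² - 4·(4) = 0, so r = 2 is a repeated root.
Hence y_h = (C1 + C2*x)*exp(2*x).
Since exp(2*x) solves the homogeneous equation (r = 2 is a root of multiplicity 2), multiply the trial by x^2. Try y_p = A*x^2*exp(2*x). Substituting into the equation and dividing by exp(2*x) gives A = -5/2, so y_p = -5*x^2*exp(2*x)/2.
General solution: y = C1*exp(2*x) - 5*x^2*exp(2*x)/2 + C2*x*exp(2*x).
Apply the initial conditions: y(0) = C1 = -5 and y'(0) = C2 + 2*C1 = 3. Solving gives C1 = -5, C2 = 13.

y = -5*exp(2*x) + 13*x*exp(2*x) - 5*x**2*exp(2*x)/2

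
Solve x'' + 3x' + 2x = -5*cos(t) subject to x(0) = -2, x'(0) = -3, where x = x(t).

Characteristic equation r² + 3r + 2 = 0 factors as (r + 1)(r + 2) = 0, so r = -1, -2.
Hence x_h = C1*exp(-t) + C2*exp(-2*t).
Try x_p = A*cos(t) + B*sin(t). Substituting and equating the coefficients of cos(t) and sin(t) gives A = -1/2, B = -3/2, so x_p = -3*sin(t)/2 - cos(t)/2.
General solution: x = -3*sin(t)/2 - cos(t)/2 + C1*exp(-t) + C2*exp(-2*t).
Apply the initial conditions: x(0) = -1/2 + C1 + C2 = -2 and x'(0) = -3/2 - C1 - 2*C2 = -3. Solving gives C1 = -9/2, C2 = 3.

x = 3*exp(-2*t) - 9*exp(-t)/2 - 3*sin(t)/2 - cos(t)/2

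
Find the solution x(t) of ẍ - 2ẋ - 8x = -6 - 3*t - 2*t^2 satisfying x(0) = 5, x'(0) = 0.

x = 3/4 + t/4 + t**2/4 + 11*exp(4*t)/8 + 23*exp(-2*t)/8

Characteristic equation r² - 2r - 8 = 0 factors as (r - 4)(r + 2) = 0, so r = 4, -2.
Hence x_h = C1*exp(4*t) + C2*exp(-2*t).
For the particular solution try x_p = A0 + A1*t + A2*t^2. Substituting and matching coefficients of each power of t gives A0 = 3/4, A1 = 1/4, A2 = 1/4, so x_p = 3/4 + t/4 + t^2/4.
General solution: x = 3/4 + t/4 + t^2/4 + C1*exp(4*t) + C2*exp(-2*t).
Apply the initial conditions: x(0) = 3/4 + C1 + C2 = 5 and x'(0) = 1/4 - 2*C2 + 4*C1 = 0. Solving gives C1 = 11/8, C2 = 23/8.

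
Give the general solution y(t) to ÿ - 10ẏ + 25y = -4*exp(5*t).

Characteristic equation r² - 10r + 25 = 0 has discriminant (-10)² - 4·(25) = 0, so r = 5 is a repeated root.
Hence y_h = (C1 + C2*t)*exp(5*t).
Since exp(5*t) solves the homogeneous equation (r = 5 is a root of multiplicity 2), multiply the trial by t^2. Try y_p = A*t^2*exp(5*t). Substituting into the equation and dividing by exp(5*t) gives A = -2, so y_p = -2*t^2*exp(5*t).

y = C1*exp(5*t) - 2*t**2*exp(5*t) + C2*t*exp(5*t)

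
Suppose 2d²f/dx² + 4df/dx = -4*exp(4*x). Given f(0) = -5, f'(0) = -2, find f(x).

Divide through by 2: f'' + 2f' = -2*exp(4*x).
Characteristic equation r² + 2r = 0 factors as (r + 2)r = 0, so r = -2, 0.
Hence f_h = C1*exp(-2*x) + C2.
Try f_p = A*exp(4*x). Substituting into the equation and dividing by exp(4*x) gives A = -1/12, so f_p = -exp(4*x)/12.
General solution: f = C2 - exp(4*x)/12 + C1*exp(-2*x).
Apply the initial conditions: f(0) = -1/12 + C1 + C2 = -5 and f'(0) = -1/3 - 2*C1 = -2. Solving gives C1 = 5/6, C2 = -23/4.

f = -23/4 - exp(4*x)/12 + 5*exp(-2*x)/6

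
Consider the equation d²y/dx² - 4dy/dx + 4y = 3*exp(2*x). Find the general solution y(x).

Characteristic equation r² - 4r + 4 = 0 has discriminant (-4)² - 4·(4) = 0, so r = 2 is a repeated root.
Hence y_h = (C1 + C2*x)*exp(2*x).
Since exp(2*x) solves the homogeneous equation (r = 2 is a root of multiplicity 2), multiply the trial by x^2. Try y_p = A*x^2*exp(2*x). Substituting into the equation and dividing by exp(2*x) gives A = 3/2, so y_p = 3*x^2*exp(2*x)/2.

y = C1*exp(2*x) + 3*x**2*exp(2*x)/2 + C2*x*exp(2*x)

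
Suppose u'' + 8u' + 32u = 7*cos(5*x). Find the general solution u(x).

u = 49*cos(5*x)/1649 + 280*sin(5*x)/1649 + C1*cos(4*x)*exp(-4*x) + C2*exp(-4*x)*sin(4*x)

Characteristic equation r² + 8r + 32 = 0 has discriminant (8)² - 4·(32) = -64 < 0, so r = -4 ± 4i.
Hence u_h = C1*cos(4*x)*exp(-4*x) + C2*exp(-4*x)*sin(4*x).
Try u_p = A*cos(5*x) + B*sin(5*x). Substituting and equating the coefficients of cos(5x) and sin(5x) gives A = 49/1649, B = 280/1649, so u_p = 49*cos(5*x)/1649 + 280*sin(5*x)/1649.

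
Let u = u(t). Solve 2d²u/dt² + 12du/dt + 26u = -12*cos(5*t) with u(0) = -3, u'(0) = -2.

Divide through by 2: u'' + 6u' + 13u = -6*cos(5*t).
Characteristic equation r² + 6r + 13 = 0 has discriminant (6)² - 4·(13) = -16 < 0, so r = -3 ± 2i.
Hence u_h = C1*cos(2*t)*exp(-3*t) + C2*exp(-3*t)*sin(2*t).
Try u_p = A*cos(5*t) + B*sin(5*t). Substituting and equating the coefficients of cos(5t) and sin(5t) gives A = 2/29, B = -5/29, so u_p = -5*sin(5*t)/29 + 2*cos(5*t)/29.
General solution: u = -5*sin(5*t)/29 + 2*cos(5*t)/29 + C1*cos(2*t)*exp(-3*t) + C2*exp(-3*t)*sin(2*t).
Apply the initial conditions: u(0) = 2/29 + C1 = -3 and u'(0) = -25/29 - 3*C1 + 2*C2 = -2. Solving gives C1 = -89/29, C2 = -150/29.

u = -5*sin(5*t)/29 + 2*cos(5*t)/29 - 150*exp(-3*t)*sin(2*t)/29 - 89*cos(2*t)*exp(-3*t)/29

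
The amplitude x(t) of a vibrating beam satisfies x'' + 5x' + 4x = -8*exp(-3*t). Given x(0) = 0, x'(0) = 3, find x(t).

x = 4*exp(-3*t) - 11*exp(-4*t)/3 - exp(-t)/3

Characteristic equation r² + 5r + 4 = 0 factors as (r + 4)(r + 1) = 0, so r = -4, -1.
Hence x_h = C1*exp(-4*t) + C2*exp(-t).
Try x_p = A*exp(-3*t). Substituting into the equation and dividing by exp(-3*t) gives A = 4, so x_p = 4*exp(-3*t).
General solution: x = 4*exp(-3*t) + C1*exp(-4*t) + C2*exp(-t).
Apply the initial conditions: x(0) = 4 + C1 + C2 = 0 and x'(0) = -12 - C2 - 4*C1 = 3. Solving gives C1 = -11/3, C2 = -1/3.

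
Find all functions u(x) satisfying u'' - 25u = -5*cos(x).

Characteristic equation r² - 25 = 0 factors as (r - 5)(r + 5) = 0, so r = 5, -5.
Hence u_h = C1*exp(5*x) + C2*exp(-5*x).
Try u_p = A*cos(x) + B*sin(x). Substituting and equating the coefficients of cos(x) and sin(x) gives A = 5/26, B = 0, so u_p = 5*cos(x)/26.

u = 5*cos(x)/26 + C1*exp(5*x) + C2*exp(-5*x)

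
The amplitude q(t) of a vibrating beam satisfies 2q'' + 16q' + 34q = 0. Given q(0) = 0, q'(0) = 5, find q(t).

q = 5*exp(-4*t)*sin(t)

Divide through by 2: q'' + 8q' + 17q = 0.
Characteristic equation r² + 8r + 17 = 0 has discriminant (8)² - 4·(17) = -4 < 0, so r = -4 ± i.
Hence q_h = C1*cos(t)*exp(-4*t) + C2*exp(-4*t)*sin(t).
Apply the initial conditions: q(0) = C1 = 0 and q'(0) = C2 - 4*C1 = 5. Solving gives C1 = 0, C2 = 5.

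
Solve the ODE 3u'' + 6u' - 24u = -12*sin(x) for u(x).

u = 8*cos(x)/85 + 36*sin(x)/85 + C1*exp(-4*x) + C2*exp(2*x)

Divide through by 3: u'' + 2u' - 8u = -4*sin(x).
Characteristic equation r² + 2r - 8 = 0 factors as (r + 4)(r - 2) = 0, so r = -4, 2.
Hence u_h = C1*exp(-4*x) + C2*exp(2*x).
Try u_p = A*cos(x) + B*sin(x). Substituting and equating the coefficients of cos(x) and sin(x) gives A = 8/85, B = 36/85, so u_p = 8*cos(x)/85 + 36*sin(x)/85.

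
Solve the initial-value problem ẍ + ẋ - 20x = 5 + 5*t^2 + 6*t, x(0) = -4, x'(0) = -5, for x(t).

x = -233/800 - 743*exp(4*t)/288 - 254*exp(-5*t)/225 - 13*t/40 - t**2/4

Characteristic equation r² + r - 20 = 0 factors as (r + 5)(r - 4) = 0, so r = -5, 4.
Hence x_h = C1*exp(-5*t) + C2*exp(4*t).
For the particular solution try x_p = A0 + A1*t + A2*t^2. Substituting and matching coefficients of each power of t gives A0 = -233/800, A1 = -13/40, A2 = -1/4, so x_p = -233/800 - 13*t/40 - t^2/4.
General solution: x = -233/800 - 13*t/40 - t^2/4 + C1*exp(-5*t) + C2*exp(4*t).
Apply the initial conditions: x(0) = -233/800 + C1 + C2 = -4 and x'(0) = -13/40 - 5*C1 + 4*C2 = -5. Solving gives C1 = -254/225, C2 = -743/288.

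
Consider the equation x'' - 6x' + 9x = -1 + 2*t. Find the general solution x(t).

x = 1/27 + 2*t/9 + C1*exp(3*t) + C2*t*exp(3*t)

Characteristic equation r² - 6r + 9 = 0 has discriminant (-6)² - 4·(9) = 0, so r = 3 is a repeated root.
Hence x_h = (C1 + C2*t)*exp(3*t).
For the particular solution try x_p = A0 + A1*t. Substituting and matching coefficients of each power of t gives A0 = 1/27, A1 = 2/9, so x_p = 1/27 + 2*t/9.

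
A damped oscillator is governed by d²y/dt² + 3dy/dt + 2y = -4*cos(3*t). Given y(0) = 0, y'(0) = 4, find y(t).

Characteristic equation r² + 3r + 2 = 0 factors as (r + 2)(r + 1) = 0, so r = -2, -1.
Hence y_h = C1*exp(-2*t) + C2*exp(-t).
Try y_p = A*cos(3*t) + B*sin(3*t). Substituting and equating the coefficients of cos(3t) and sin(3t) gives A = 14/65, B = -18/65, so y_p = -18*sin(3*t)/65 + 14*cos(3*t)/65.
General solution: y = -18*sin(3*t)/65 + 14*cos(3*t)/65 + C1*exp(-2*t) + C2*exp(-t).
Apply the initial conditions: y(0) = 14/65 + C1 + C2 = 0 and y'(0) = -54/65 - C2 - 2*C1 = 4. Solving gives C1 = -60/13, C2 = 22/5.

y = -60*exp(-2*t)/13 - 18*sin(3*t)/65 + 14*cos(3*t)/65 + 22*exp(-t)/5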